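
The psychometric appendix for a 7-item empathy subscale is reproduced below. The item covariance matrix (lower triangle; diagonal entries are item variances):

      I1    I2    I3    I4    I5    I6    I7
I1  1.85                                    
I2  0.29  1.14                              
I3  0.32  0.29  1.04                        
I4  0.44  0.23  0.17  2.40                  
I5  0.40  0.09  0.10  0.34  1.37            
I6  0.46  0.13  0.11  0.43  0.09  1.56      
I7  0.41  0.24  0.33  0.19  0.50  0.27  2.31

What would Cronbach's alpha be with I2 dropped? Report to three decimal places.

Remaining items: I1, I3, I4, I5, I6, I7 (k = 6).
Σσᵢ² = 1.85 + 1.04 + 2.40 + 1.37 + 1.56 + 2.31 = 10.53
Var(T) = 10.53 + 2 × 4.56 = 19.65
α (item deleted) = (6/5)·(1 − 10.53/19.65) = 0.557

Cronbach's alpha = 0.557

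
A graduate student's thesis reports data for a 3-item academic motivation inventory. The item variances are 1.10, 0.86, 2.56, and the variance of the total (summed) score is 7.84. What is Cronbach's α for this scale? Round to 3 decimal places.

α = 0.635

Σσ²ᵢ = 1.10 + 0.86 + 2.56 = 4.52
α = (k/(k−1))·(1 − Σσ²ᵢ/total variance) = (3/2)·(1 − 4.52/7.84) = 0.635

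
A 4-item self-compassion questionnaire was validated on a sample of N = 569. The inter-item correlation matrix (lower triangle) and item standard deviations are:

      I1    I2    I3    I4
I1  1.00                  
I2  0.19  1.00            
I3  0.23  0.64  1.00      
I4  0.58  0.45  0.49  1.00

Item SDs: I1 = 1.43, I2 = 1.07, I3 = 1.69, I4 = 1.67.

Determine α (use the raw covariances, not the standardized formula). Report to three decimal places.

Σσ²ᵢ = 1.43² + 1.07² + 1.69² + 1.67² = 8.8348
Covariances σ_ij = r_ij · s_i · s_j:
  σ(I1,I2) = 0.19 × 1.43 × 1.07 = 0.2907
  σ(I1,I3) = 0.23 × 1.43 × 1.69 = 0.5558
  σ(I1,I4) = 0.58 × 1.43 × 1.67 = 1.3851
  σ(I2,I3) = 0.64 × 1.07 × 1.69 = 1.1573
  σ(I2,I4) = 0.45 × 1.07 × 1.67 = 0.8041
  σ(I3,I4) = 0.49 × 1.69 × 1.67 = 1.3829
σ²_T = Σσ²ᵢ + 2·Σσ_ij = 8.8348 + 2 × 5.5759 = 19.9866
α = (4/3)·(1 − 8.8348/19.9866) = 0.744

α = 0.744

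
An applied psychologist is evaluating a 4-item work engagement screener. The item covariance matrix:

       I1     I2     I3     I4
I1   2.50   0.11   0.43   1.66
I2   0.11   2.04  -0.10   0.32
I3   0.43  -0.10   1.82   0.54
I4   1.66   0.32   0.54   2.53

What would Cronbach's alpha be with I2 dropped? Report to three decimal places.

Cronbach's alpha = 0.652

Remaining items: I1, I3, I4 (k = 3).
Σσᵢ² = 2.50 + 1.82 + 2.53 = 6.85
Var(T) = 6.85 + 2 × 2.63 = 12.11
α (item deleted) = (3/2)·(1 − 6.85/12.11) = 0.652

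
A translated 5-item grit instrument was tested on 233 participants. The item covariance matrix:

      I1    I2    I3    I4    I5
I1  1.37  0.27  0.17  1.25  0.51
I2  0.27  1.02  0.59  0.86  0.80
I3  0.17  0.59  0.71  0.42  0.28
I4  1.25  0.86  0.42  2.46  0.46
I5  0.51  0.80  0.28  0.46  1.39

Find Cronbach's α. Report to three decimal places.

Σσᵢ² = 1.37 + 1.02 + 0.71 + 2.46 + 1.39 = 6.95
Sum of the distinct covariances = 5.61
σ²_total = 6.95 + 2 × 5.61 = 18.17
α = (k/(k−1))·(1 − Σσᵢ²/σ²_total) = (5/4)·(1 − 6.95/18.17) = 0.772

α = 0.772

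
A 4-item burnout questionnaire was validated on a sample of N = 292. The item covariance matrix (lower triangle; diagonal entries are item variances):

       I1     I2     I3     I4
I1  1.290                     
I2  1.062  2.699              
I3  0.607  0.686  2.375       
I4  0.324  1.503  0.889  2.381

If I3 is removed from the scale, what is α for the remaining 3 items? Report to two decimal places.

Remaining items: I1, I2, I4 (k = 3).
Σσ²ᵢ = 1.290 + 2.699 + 2.381 = 6.370
σ²_total = 6.370 + 2 × 2.889 = 12.148
α (item deleted) = (3/2)·(1 − 6.370/12.148) = 0.71

α = 0.71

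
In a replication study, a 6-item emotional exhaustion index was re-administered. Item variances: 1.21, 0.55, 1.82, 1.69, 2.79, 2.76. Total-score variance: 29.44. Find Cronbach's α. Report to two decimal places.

Cronbach's α = 0.76

Σσᵢ² = 1.21 + 0.55 + 1.82 + 1.69 + 2.79 + 2.76 = 10.82
α = (k/(k−1))·(1 − Σσᵢ²/total variance) = (6/5)·(1 − 10.82/29.44) = 0.76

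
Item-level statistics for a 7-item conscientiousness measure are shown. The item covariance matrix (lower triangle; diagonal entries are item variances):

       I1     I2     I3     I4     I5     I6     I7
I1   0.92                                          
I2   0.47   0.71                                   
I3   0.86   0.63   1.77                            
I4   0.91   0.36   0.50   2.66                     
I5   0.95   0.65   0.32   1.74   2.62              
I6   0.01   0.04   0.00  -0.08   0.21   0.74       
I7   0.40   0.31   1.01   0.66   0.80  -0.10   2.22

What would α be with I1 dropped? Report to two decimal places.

α = 0.68

Remaining items: I2, I3, I4, I5, I6, I7 (k = 6).
sum of item variances = 0.71 + 1.77 + 2.66 + 2.62 + 0.74 + 2.22 = 10.72
σ²_T = 10.72 + 2 × 7.05 = 24.82
α (item deleted) = (6/5)·(1 − 10.72/24.82) = 0.68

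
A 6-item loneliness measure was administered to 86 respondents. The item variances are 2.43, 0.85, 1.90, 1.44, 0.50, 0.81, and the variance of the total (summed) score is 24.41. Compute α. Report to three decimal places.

α = 0.810

sum of item variances = 2.43 + 0.85 + 1.90 + 1.44 + 0.50 + 0.81 = 7.93
α = (k/(k−1))·(1 − sum of item variances/total variance) = (6/5)·(1 − 7.93/24.41) = 0.810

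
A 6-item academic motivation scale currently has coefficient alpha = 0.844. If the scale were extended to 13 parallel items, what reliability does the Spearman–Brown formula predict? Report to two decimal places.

Length factor m = 13/6 = 2.1667
α' = m·α / (1 + (m−1)·α)
   = 13/6 × 0.844 / (1 + (13/6 − 1) × 0.844)
   = 1.8287 / 1.9847 = 0.92

predicted reliability = 0.92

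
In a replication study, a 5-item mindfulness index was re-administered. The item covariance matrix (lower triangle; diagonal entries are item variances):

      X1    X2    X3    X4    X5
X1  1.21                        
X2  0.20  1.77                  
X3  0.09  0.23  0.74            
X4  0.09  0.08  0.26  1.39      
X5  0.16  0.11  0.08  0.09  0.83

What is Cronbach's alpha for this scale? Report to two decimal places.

ΣVar(i) = 1.21 + 1.77 + 0.74 + 1.39 + 0.83 = 5.94
Sum of off-diagonal covariances = 1.39
σ²_T = 5.94 + 2 × 1.39 = 8.72
α = (k/(k−1))·(1 − ΣVar(i)/σ²_T) = (5/4)·(1 − 5.94/8.72) = 0.40

α = 0.40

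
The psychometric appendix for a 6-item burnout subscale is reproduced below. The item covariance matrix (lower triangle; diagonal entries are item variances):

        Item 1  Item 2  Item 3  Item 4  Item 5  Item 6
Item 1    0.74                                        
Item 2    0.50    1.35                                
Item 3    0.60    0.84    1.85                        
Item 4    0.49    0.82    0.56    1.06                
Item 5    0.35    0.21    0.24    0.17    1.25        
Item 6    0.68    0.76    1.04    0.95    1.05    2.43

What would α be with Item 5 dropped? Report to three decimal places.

Remaining items: Item 1, Item 2, Item 3, Item 4, Item 6 (k = 5).
Σσ²ᵢ = 0.74 + 1.35 + 1.85 + 1.06 + 2.43 = 7.43
σ²_T = 7.43 + 2 × 7.24 = 21.91
α (item deleted) = (5/4)·(1 − 7.43/21.91) = 0.826

α = 0.826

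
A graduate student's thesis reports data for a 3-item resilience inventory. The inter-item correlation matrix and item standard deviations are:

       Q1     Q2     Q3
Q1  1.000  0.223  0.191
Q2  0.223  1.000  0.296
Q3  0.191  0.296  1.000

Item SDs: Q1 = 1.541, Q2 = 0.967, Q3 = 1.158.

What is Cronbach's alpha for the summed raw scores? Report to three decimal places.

Σσ²ᵢ = 1.541² + 0.967² + 1.158² = 4.6507
Covariances σ_ij = r_ij · s_i · s_j:
  σ(Q1,Q2) = 0.223 × 1.541 × 0.967 = 0.3323
  σ(Q1,Q3) = 0.191 × 1.541 × 1.158 = 0.3408
  σ(Q2,Q3) = 0.296 × 0.967 × 1.158 = 0.3315
σ²_T = Σσ²ᵢ + 2·Σσ_ij = 4.6507 + 2 × 1.0046 = 6.6599
α = (3/2)·(1 − 4.6507/6.6599) = 0.453

α = 0.453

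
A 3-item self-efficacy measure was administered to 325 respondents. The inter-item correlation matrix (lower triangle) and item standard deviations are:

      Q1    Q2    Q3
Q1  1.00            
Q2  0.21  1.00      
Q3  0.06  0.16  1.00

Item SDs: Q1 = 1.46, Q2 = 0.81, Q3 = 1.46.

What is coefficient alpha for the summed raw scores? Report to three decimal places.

α = 0.280

Σσ²ᵢ = 1.46² + 0.81² + 1.46² = 4.9193
Covariances σ_ij = r_ij · s_i · s_j:
  σ(Q1,Q2) = 0.21 × 1.46 × 0.81 = 0.2483
  σ(Q1,Q3) = 0.06 × 1.46 × 1.46 = 0.1279
  σ(Q2,Q3) = 0.16 × 0.81 × 1.46 = 0.1892
σ²_T = Σσ²ᵢ + 2·Σσ_ij = 4.9193 + 2 × 0.5654 = 6.0501
α = (3/2)·(1 − 4.9193/6.0501) = 0.280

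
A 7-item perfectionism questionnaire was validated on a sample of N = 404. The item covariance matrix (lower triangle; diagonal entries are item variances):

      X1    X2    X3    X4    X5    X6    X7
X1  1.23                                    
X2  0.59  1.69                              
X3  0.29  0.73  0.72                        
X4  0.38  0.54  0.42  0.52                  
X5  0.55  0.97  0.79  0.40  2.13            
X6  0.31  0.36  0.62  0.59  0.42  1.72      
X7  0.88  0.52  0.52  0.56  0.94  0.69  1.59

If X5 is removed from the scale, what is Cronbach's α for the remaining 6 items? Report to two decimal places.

Cronbach's α = 0.82

Remaining items: X1, X2, X3, X4, X6, X7 (k = 6).
sum of item variances = 1.23 + 1.69 + 0.72 + 0.52 + 1.72 + 1.59 = 7.47
σ²_T = 7.47 + 2 × 8.00 = 23.47
α (item deleted) = (6/5)·(1 − 7.47/23.47) = 0.82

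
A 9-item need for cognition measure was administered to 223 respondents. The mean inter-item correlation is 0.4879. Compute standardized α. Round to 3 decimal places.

α = 0.896

Standardized α = k·r̄ / (1 + (k−1)·r̄) = 9 × 0.4879 / (1 + 8 × 0.4879)
  = 4.3911 / 4.9032 = 0.896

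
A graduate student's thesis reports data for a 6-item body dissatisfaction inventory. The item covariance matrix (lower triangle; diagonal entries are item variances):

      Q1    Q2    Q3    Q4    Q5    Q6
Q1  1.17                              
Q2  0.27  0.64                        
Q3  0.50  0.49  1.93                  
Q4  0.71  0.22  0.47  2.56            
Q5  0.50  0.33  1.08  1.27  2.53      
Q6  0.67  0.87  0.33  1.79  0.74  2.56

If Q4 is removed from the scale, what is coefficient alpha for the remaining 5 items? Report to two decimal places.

Remaining items: Q1, Q2, Q3, Q5, Q6 (k = 5).
sum of item variances = 1.17 + 0.64 + 1.93 + 2.53 + 2.56 = 8.83
Var(T) = 8.83 + 2 × 5.78 = 20.39
α (item deleted) = (5/4)·(1 − 8.83/20.39) = 0.71

coefficient alpha = 0.71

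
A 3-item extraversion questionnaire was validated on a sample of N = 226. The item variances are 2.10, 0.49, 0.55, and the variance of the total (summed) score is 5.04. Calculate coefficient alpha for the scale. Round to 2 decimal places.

ΣVar(i) = 2.10 + 0.49 + 0.55 = 3.14
α = (k/(k−1))·(1 − ΣVar(i)/σ²_total) = (3/2)·(1 − 3.14/5.04) = 0.57

coefficient alpha = 0.57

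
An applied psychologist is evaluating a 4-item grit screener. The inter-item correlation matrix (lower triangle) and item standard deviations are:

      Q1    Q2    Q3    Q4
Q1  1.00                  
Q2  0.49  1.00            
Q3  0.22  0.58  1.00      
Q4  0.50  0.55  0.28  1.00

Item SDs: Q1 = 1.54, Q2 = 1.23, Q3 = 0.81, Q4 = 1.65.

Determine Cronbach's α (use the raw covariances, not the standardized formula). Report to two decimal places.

Cronbach's α = 0.74

Σσ²ᵢ = 1.54² + 1.23² + 0.81² + 1.65² = 7.2631
Covariances σ_ij = r_ij · s_i · s_j:
  σ(Q1,Q2) = 0.49 × 1.54 × 1.23 = 0.9282
  σ(Q1,Q3) = 0.22 × 1.54 × 0.81 = 0.2744
  σ(Q1,Q4) = 0.50 × 1.54 × 1.65 = 1.2705
  σ(Q2,Q3) = 0.58 × 1.23 × 0.81 = 0.5779
  σ(Q2,Q4) = 0.55 × 1.23 × 1.65 = 1.1162
  σ(Q3,Q4) = 0.28 × 0.81 × 1.65 = 0.3742
σ²_T = Σσ²ᵢ + 2·Σσ_ij = 7.2631 + 2 × 4.5414 = 16.3459
α = (4/3)·(1 − 7.2631/16.3459) = 0.74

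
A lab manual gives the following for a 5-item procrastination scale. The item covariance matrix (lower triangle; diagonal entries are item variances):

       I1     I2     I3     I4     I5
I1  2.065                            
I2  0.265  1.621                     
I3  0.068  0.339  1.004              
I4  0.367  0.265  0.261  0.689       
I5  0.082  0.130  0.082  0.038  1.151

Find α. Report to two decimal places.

ΣVar(i) = 2.065 + 1.621 + 1.004 + 0.689 + 1.151 = 6.530
Sum of off-diagonal covariances = 1.897
Var(T) = 6.530 + 2 × 1.897 = 10.324
α = (k/(k−1))·(1 − ΣVar(i)/Var(T)) = (5/4)·(1 − 6.530/10.324) = 0.46

α = 0.46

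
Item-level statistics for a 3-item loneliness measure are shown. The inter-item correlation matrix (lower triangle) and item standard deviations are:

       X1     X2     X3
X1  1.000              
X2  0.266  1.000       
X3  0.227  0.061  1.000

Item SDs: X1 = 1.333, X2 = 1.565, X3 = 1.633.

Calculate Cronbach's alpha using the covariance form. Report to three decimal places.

Σσ²ᵢ = 1.333² + 1.565² + 1.633² = 6.8928
Covariances σ_ij = r_ij · s_i · s_j:
  σ(X1,X2) = 0.266 × 1.333 × 1.565 = 0.5549
  σ(X1,X3) = 0.227 × 1.333 × 1.633 = 0.4941
  σ(X2,X3) = 0.061 × 1.565 × 1.633 = 0.1559
σ²_T = Σσ²ᵢ + 2·Σσ_ij = 6.8928 + 2 × 1.2049 = 9.3026
α = (3/2)·(1 − 6.8928/9.3026) = 0.389

Cronbach's alpha = 0.389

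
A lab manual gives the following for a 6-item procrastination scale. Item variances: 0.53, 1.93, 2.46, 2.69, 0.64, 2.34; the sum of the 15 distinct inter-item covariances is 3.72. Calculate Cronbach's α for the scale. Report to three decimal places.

Σσ²ᵢ = 0.53 + 1.93 + 2.46 + 2.69 + 0.64 + 2.34 = 10.59
Sum of distinct covariances = 3.72
σ²_T = Σσ²ᵢ + 2·Σcov = 10.59 + 2 × 3.72 = 18.03
α = (6/5)·(1 − 10.59/18.03) = 0.495

α = 0.495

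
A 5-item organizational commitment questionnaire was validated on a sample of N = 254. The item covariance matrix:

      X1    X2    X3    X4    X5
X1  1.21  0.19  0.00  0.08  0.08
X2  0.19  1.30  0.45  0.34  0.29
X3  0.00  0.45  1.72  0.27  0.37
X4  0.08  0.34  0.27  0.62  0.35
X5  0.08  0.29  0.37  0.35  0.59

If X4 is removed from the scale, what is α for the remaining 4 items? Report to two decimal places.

Remaining items: X1, X2, X3, X5 (k = 4).
Σσᵢ² = 1.21 + 1.30 + 1.72 + 0.59 = 4.82
σ²_T = 4.82 + 2 × 1.38 = 7.58
α (item deleted) = (4/3)·(1 − 4.82/7.58) = 0.49

α = 0.49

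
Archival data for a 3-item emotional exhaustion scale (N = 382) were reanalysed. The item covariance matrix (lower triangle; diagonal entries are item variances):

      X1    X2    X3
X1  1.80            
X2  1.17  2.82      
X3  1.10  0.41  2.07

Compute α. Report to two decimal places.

α = 0.67

Σσᵢ² = 1.80 + 2.82 + 2.07 = 6.69
Σ_{i<j} σ_ij = 2.68
σ²_total = 6.69 + 2 × 2.68 = 12.05
α = (k/(k−1))·(1 − Σσᵢ²/σ²_total) = (3/2)·(1 − 6.69/12.05) = 0.67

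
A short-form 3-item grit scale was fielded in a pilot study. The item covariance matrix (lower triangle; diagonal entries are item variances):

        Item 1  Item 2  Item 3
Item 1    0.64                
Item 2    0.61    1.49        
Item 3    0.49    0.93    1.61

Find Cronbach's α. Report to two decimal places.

α = 0.78

ΣVar(i) = 0.64 + 1.49 + 1.61 = 3.74
Sum of the distinct covariances = 2.03
Var(T) = 3.74 + 2 × 2.03 = 7.80
α = (k/(k−1))·(1 − ΣVar(i)/Var(T)) = (3/2)·(1 − 3.74/7.80) = 0.78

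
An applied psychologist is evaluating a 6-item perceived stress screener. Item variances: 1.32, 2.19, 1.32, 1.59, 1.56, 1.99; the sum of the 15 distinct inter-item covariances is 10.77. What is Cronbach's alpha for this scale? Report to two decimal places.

α = 0.82

Σσᵢ² = 1.32 + 2.19 + 1.32 + 1.59 + 1.56 + 1.99 = 9.97
Sum of distinct covariances = 10.77
Var(T) = Σσᵢ² + 2·Σcov = 9.97 + 2 × 10.77 = 31.51
α = (6/5)·(1 − 9.97/31.51) = 0.82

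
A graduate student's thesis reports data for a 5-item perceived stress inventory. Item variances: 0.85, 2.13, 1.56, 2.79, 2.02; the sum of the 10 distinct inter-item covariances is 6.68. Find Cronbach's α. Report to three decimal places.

Σσᵢ² = 0.85 + 2.13 + 1.56 + 2.79 + 2.02 = 9.35
Sum of distinct covariances = 6.68
σ²_total = Σσᵢ² + 2·Σcov = 9.35 + 2 × 6.68 = 22.71
α = (5/4)·(1 − 9.35/22.71) = 0.735

α = 0.735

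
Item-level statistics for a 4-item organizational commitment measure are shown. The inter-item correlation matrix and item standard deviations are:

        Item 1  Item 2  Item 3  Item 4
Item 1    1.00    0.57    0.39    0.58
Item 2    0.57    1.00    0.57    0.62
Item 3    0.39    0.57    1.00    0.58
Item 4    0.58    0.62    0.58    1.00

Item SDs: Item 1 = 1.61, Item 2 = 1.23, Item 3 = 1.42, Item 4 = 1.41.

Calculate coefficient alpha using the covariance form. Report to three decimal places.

coefficient alpha = 0.824

Σσ²ᵢ = 1.61² + 1.23² + 1.42² + 1.41² = 8.1095
Covariances σ_ij = r_ij · s_i · s_j:
  σ(Item 1,Item 2) = 0.57 × 1.61 × 1.23 = 1.1288
  σ(Item 1,Item 3) = 0.39 × 1.61 × 1.42 = 0.8916
  σ(Item 1,Item 4) = 0.58 × 1.61 × 1.41 = 1.3167
  σ(Item 2,Item 3) = 0.57 × 1.23 × 1.42 = 0.9956
  σ(Item 2,Item 4) = 0.62 × 1.23 × 1.41 = 1.0753
  σ(Item 3,Item 4) = 0.58 × 1.42 × 1.41 = 1.1613
σ²_T = Σσ²ᵢ + 2·Σσ_ij = 8.1095 + 2 × 6.5693 = 21.2481
α = (4/3)·(1 − 8.1095/21.2481) = 0.824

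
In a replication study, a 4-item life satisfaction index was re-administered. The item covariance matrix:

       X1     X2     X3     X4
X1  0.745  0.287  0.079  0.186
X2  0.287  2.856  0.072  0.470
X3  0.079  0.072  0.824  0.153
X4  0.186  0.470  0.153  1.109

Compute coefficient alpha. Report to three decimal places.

α = 0.414

ΣVar(i) = 0.745 + 2.856 + 0.824 + 1.109 = 5.534
Σ_{i<j} σ_ij = 1.247
total variance = 5.534 + 2 × 1.247 = 8.028
α = (k/(k−1))·(1 − ΣVar(i)/total variance) = (4/3)·(1 − 5.534/8.028) = 0.414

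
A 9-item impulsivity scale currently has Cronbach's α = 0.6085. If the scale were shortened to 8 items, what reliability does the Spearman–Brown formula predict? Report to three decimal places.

predicted reliability = 0.580

Length factor m = 8/9 = 0.8889
α' = m·α / (1 − (1−m)·α)
   = 8/9 × 0.6085 / (1 − (1 − 8/9) × 0.6085)
   = 0.5409 / 0.9324 = 0.580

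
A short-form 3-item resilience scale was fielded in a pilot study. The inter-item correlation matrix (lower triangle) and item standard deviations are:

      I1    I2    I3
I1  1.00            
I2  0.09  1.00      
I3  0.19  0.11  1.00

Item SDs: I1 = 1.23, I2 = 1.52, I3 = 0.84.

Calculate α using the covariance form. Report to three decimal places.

α = 0.274

Σσ²ᵢ = 1.23² + 1.52² + 0.84² = 4.5289
Covariances σ_ij = r_ij · s_i · s_j:
  σ(I1,I2) = 0.09 × 1.23 × 1.52 = 0.1683
  σ(I1,I3) = 0.19 × 1.23 × 0.84 = 0.1963
  σ(I2,I3) = 0.11 × 1.52 × 0.84 = 0.1404
σ²_T = Σσ²ᵢ + 2·Σσ_ij = 4.5289 + 2 × 0.5050 = 5.5389
α = (3/2)·(1 − 4.5289/5.5389) = 0.274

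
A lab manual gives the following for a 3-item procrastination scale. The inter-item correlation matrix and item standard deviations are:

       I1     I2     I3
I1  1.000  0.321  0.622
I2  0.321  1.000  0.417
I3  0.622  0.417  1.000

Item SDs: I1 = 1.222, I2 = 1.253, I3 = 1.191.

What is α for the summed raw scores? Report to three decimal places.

Σσ²ᵢ = 1.222² + 1.253² + 1.191² = 4.4818
Covariances σ_ij = r_ij · s_i · s_j:
  σ(I1,I2) = 0.321 × 1.222 × 1.253 = 0.4915
  σ(I1,I3) = 0.622 × 1.222 × 1.191 = 0.9053
  σ(I2,I3) = 0.417 × 1.253 × 1.191 = 0.6223
σ²_T = Σσ²ᵢ + 2·Σσ_ij = 4.4818 + 2 × 2.0191 = 8.5200
α = (3/2)·(1 − 4.4818/8.5200) = 0.711

α = 0.711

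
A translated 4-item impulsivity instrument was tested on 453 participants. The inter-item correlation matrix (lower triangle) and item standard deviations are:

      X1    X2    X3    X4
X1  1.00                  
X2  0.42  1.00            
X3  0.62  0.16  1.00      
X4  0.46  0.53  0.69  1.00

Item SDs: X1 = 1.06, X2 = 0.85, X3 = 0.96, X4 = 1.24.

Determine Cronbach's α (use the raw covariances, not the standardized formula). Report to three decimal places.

Σσ²ᵢ = 1.06² + 0.85² + 0.96² + 1.24² = 4.3053
Covariances σ_ij = r_ij · s_i · s_j:
  σ(X1,X2) = 0.42 × 1.06 × 0.85 = 0.3784
  σ(X1,X3) = 0.62 × 1.06 × 0.96 = 0.6309
  σ(X1,X4) = 0.46 × 1.06 × 1.24 = 0.6046
  σ(X2,X3) = 0.16 × 0.85 × 0.96 = 0.1306
  σ(X2,X4) = 0.53 × 0.85 × 1.24 = 0.5586
  σ(X3,X4) = 0.69 × 0.96 × 1.24 = 0.8214
σ²_T = Σσ²ᵢ + 2·Σσ_ij = 4.3053 + 2 × 3.1245 = 10.5543
α = (4/3)·(1 − 4.3053/10.5543) = 0.789

Cronbach's α = 0.789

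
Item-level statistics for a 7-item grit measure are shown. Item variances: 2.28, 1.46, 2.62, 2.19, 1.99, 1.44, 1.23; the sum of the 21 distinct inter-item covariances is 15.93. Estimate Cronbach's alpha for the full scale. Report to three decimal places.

Cronbach's alpha = 0.825

Σσᵢ² = 2.28 + 1.46 + 2.62 + 2.19 + 1.99 + 1.44 + 1.23 = 13.21
Sum of distinct covariances = 15.93
Var(T) = Σσᵢ² + 2·Σcov = 13.21 + 2 × 15.93 = 45.07
α = (7/6)·(1 − 13.21/45.07) = 0.825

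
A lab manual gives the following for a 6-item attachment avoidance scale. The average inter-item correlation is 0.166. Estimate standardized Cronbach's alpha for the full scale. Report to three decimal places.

Standardized α = k·r̄ / (1 + (k−1)·r̄) = 6 × 0.166 / (1 + 5 × 0.166)
  = 0.9960 / 1.8300 = 0.544

α = 0.544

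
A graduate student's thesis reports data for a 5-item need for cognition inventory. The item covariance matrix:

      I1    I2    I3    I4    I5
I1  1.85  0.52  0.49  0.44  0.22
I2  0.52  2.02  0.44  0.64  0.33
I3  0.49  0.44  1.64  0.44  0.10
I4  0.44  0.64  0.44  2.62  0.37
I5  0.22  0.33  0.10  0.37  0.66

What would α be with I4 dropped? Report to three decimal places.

Remaining items: I1, I2, I3, I5 (k = 4).
Σσᵢ² = 1.85 + 2.02 + 1.64 + 0.66 = 6.17
σ²_T = 6.17 + 2 × 2.10 = 10.37
α (item deleted) = (4/3)·(1 − 6.17/10.37) = 0.540

α = 0.540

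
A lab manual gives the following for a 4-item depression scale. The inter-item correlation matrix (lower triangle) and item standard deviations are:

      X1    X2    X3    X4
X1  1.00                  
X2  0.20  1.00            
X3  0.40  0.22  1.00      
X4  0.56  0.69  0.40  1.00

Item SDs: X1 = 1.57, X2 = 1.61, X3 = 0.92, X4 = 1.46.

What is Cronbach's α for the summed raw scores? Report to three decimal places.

Σσ²ᵢ = 1.57² + 1.61² + 0.92² + 1.46² = 8.0350
Covariances σ_ij = r_ij · s_i · s_j:
  σ(X1,X2) = 0.20 × 1.57 × 1.61 = 0.5055
  σ(X1,X3) = 0.40 × 1.57 × 0.92 = 0.5778
  σ(X1,X4) = 0.56 × 1.57 × 1.46 = 1.2836
  σ(X2,X3) = 0.22 × 1.61 × 0.92 = 0.3259
  σ(X2,X4) = 0.69 × 1.61 × 1.46 = 1.6219
  σ(X3,X4) = 0.40 × 0.92 × 1.46 = 0.5373
σ²_T = Σσ²ᵢ + 2·Σσ_ij = 8.0350 + 2 × 4.8520 = 17.7390
α = (4/3)·(1 − 8.0350/17.7390) = 0.729

α = 0.729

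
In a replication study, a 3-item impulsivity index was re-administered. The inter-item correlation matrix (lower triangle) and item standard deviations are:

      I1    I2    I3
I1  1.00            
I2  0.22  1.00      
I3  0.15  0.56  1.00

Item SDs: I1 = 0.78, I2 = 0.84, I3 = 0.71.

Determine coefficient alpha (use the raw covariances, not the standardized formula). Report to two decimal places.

coefficient alpha = 0.57

Σσ²ᵢ = 0.78² + 0.84² + 0.71² = 1.8181
Covariances σ_ij = r_ij · s_i · s_j:
  σ(I1,I2) = 0.22 × 0.78 × 0.84 = 0.1441
  σ(I1,I3) = 0.15 × 0.78 × 0.71 = 0.0831
  σ(I2,I3) = 0.56 × 0.84 × 0.71 = 0.3340
σ²_T = Σσ²ᵢ + 2·Σσ_ij = 1.8181 + 2 × 0.5612 = 2.9405
α = (3/2)·(1 − 1.8181/2.9405) = 0.57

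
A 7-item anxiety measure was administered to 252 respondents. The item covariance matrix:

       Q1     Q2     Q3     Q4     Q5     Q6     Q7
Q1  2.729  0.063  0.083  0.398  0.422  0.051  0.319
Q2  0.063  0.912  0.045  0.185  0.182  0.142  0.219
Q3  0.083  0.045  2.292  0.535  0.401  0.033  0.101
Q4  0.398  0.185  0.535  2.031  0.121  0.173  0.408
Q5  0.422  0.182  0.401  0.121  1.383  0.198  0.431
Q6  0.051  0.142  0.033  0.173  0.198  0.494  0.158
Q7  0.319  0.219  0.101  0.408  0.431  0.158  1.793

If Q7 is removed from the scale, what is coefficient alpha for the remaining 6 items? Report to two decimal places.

Remaining items: Q1, Q2, Q3, Q4, Q5, Q6 (k = 6).
Σσ²ᵢ = 2.729 + 0.912 + 2.292 + 2.031 + 1.383 + 0.494 = 9.841
Var(T) = 9.841 + 2 × 3.032 = 15.905
α (item deleted) = (6/5)·(1 − 9.841/15.905) = 0.46

coefficient alpha = 0.46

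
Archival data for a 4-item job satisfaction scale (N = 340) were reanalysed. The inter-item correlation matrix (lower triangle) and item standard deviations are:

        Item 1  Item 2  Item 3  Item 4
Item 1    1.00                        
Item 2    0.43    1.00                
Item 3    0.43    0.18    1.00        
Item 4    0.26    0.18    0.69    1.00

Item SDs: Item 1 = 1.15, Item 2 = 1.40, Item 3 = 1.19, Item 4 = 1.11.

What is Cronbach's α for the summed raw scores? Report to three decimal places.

Cronbach's α = 0.682

Σσ²ᵢ = 1.15² + 1.40² + 1.19² + 1.11² = 5.9307
Covariances σ_ij = r_ij · s_i · s_j:
  σ(Item 1,Item 2) = 0.43 × 1.15 × 1.40 = 0.6923
  σ(Item 1,Item 3) = 0.43 × 1.15 × 1.19 = 0.5885
  σ(Item 1,Item 4) = 0.26 × 1.15 × 1.11 = 0.3319
  σ(Item 2,Item 3) = 0.18 × 1.40 × 1.19 = 0.2999
  σ(Item 2,Item 4) = 0.18 × 1.40 × 1.11 = 0.2797
  σ(Item 3,Item 4) = 0.69 × 1.19 × 1.11 = 0.9114
σ²_T = Σσ²ᵢ + 2·Σσ_ij = 5.9307 + 2 × 3.1037 = 12.1381
α = (4/3)·(1 − 5.9307/12.1381) = 0.682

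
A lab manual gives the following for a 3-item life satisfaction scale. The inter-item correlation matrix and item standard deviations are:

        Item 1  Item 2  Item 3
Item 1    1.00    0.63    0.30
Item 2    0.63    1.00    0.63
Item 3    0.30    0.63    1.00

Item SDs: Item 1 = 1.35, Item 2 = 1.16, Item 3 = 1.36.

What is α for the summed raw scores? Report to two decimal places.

Σσ²ᵢ = 1.35² + 1.16² + 1.36² = 5.0177
Covariances σ_ij = r_ij · s_i · s_j:
  σ(Item 1,Item 2) = 0.63 × 1.35 × 1.16 = 0.9866
  σ(Item 1,Item 3) = 0.30 × 1.35 × 1.36 = 0.5508
  σ(Item 2,Item 3) = 0.63 × 1.16 × 1.36 = 0.9939
σ²_T = Σσ²ᵢ + 2·Σσ_ij = 5.0177 + 2 × 2.5313 = 10.0803
α = (3/2)·(1 − 5.0177/10.0803) = 0.75

α = 0.75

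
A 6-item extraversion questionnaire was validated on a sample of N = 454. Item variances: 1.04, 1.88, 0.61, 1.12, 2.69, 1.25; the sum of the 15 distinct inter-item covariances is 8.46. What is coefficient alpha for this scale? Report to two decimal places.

ΣVar(i) = 1.04 + 1.88 + 0.61 + 1.12 + 2.69 + 1.25 = 8.59
Sum of distinct covariances = 8.46
total variance = ΣVar(i) + 2·Σcov = 8.59 + 2 × 8.46 = 25.51
α = (6/5)·(1 − 8.59/25.51) = 0.80

α = 0.80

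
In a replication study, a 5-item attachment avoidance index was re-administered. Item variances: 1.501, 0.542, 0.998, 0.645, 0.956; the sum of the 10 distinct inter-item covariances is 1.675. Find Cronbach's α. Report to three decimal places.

α = 0.524

Σσ²ᵢ = 1.501 + 0.542 + 0.998 + 0.645 + 0.956 = 4.642
Sum of distinct covariances = 1.675
total variance = Σσ²ᵢ + 2·Σcov = 4.642 + 2 × 1.675 = 7.992
α = (5/4)·(1 − 4.642/7.992) = 0.524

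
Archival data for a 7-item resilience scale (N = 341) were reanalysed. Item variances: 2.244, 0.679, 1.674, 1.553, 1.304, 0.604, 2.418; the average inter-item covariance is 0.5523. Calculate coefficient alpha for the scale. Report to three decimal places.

sum of item variances = 2.244 + 0.679 + 1.674 + 1.553 + 1.304 + 0.604 + 2.418 = 10.476
Sum of the 21 distinct covariances = 21 × 0.5523 = 11.5983
σ²_total = sum of item variances + 2·Σcov = 10.476 + 2 × 11.5983 = 33.6726
α = (7/6)·(1 − 10.476/33.6726) = 0.804

coefficient alpha = 0.804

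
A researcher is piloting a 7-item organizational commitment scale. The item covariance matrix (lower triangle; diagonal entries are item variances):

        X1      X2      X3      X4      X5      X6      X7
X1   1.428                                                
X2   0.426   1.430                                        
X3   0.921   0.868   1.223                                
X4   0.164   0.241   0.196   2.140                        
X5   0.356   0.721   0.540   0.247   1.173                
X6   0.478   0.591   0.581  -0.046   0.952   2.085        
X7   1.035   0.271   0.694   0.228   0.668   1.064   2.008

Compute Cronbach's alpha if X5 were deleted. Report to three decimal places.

Remaining items: X1, X2, X3, X4, X6, X7 (k = 6).
sum of item variances = 1.428 + 1.430 + 1.223 + 2.140 + 2.085 + 2.008 = 10.314
total variance = 10.314 + 2 × 7.712 = 25.738
α (item deleted) = (6/5)·(1 − 10.314/25.738) = 0.719

α = 0.719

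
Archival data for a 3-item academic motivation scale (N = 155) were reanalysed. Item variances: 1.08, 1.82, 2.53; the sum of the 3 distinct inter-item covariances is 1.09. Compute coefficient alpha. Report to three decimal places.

sum of item variances = 1.08 + 1.82 + 2.53 = 5.43
Sum of distinct covariances = 1.09
Var(T) = sum of item variances + 2·Σcov = 5.43 + 2 × 1.09 = 7.61
α = (3/2)·(1 − 5.43/7.61) = 0.430

α = 0.430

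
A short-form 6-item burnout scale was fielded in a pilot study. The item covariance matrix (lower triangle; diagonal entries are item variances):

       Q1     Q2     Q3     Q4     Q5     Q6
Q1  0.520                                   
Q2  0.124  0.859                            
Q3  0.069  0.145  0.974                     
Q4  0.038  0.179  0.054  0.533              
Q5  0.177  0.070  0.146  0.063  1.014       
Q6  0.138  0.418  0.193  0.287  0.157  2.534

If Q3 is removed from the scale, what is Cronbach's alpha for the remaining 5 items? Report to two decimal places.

Cronbach's alpha = 0.47

Remaining items: Q1, Q2, Q4, Q5, Q6 (k = 5).
Σσ²ᵢ = 0.520 + 0.859 + 0.533 + 1.014 + 2.534 = 5.460
σ²_T = 5.460 + 2 × 1.651 = 8.762
α (item deleted) = (5/4)·(1 − 5.460/8.762) = 0.47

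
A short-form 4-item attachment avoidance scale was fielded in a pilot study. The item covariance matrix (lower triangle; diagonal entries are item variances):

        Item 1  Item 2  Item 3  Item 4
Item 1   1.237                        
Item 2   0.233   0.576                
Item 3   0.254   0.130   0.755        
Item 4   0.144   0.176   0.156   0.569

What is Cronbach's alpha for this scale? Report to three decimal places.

Σσᵢ² = 1.237 + 0.576 + 0.755 + 0.569 = 3.137
Sum of off-diagonal covariances = 1.093
Var(T) = 3.137 + 2 × 1.093 = 5.323
α = (k/(k−1))·(1 − Σσᵢ²/Var(T)) = (4/3)·(1 − 3.137/5.323) = 0.548

α = 0.548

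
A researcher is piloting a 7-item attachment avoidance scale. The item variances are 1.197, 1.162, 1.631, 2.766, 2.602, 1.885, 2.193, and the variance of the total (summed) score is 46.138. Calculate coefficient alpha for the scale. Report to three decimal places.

α = 0.827

ΣVar(i) = 1.197 + 1.162 + 1.631 + 2.766 + 2.602 + 1.885 + 2.193 = 13.436
α = (k/(k−1))·(1 − ΣVar(i)/σ²_total) = (7/6)·(1 − 13.436/46.138) = 0.827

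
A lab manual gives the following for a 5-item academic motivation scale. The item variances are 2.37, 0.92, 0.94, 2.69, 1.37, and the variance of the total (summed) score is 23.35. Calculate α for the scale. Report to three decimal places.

Σσ²ᵢ = 2.37 + 0.92 + 0.94 + 2.69 + 1.37 = 8.29
α = (k/(k−1))·(1 − Σσ²ᵢ/σ²_T) = (5/4)·(1 − 8.29/23.35) = 0.806

α = 0.806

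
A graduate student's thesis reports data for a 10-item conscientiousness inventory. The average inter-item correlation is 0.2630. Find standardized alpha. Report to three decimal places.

Standardized α = k·r̄ / (1 + (k−1)·r̄) = 10 × 0.2630 / (1 + 9 × 0.2630)
  = 2.6300 / 3.3670 = 0.781

standardized alpha = 0.781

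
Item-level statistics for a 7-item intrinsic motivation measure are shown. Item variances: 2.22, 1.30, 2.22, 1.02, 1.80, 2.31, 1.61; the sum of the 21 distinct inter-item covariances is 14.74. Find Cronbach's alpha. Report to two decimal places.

α = 0.82

Σσ²ᵢ = 2.22 + 1.30 + 2.22 + 1.02 + 1.80 + 2.31 + 1.61 = 12.48
Sum of distinct covariances = 14.74
σ²_T = Σσ²ᵢ + 2·Σcov = 12.48 + 2 × 14.74 = 41.96
α = (7/6)·(1 − 12.48/41.96) = 0.82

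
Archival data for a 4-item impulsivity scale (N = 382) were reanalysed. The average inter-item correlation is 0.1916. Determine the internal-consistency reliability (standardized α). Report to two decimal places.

α = 0.49

Standardized α = k·r̄ / (1 + (k−1)·r̄) = 4 × 0.1916 / (1 + 3 × 0.1916)
  = 0.7664 / 1.5748 = 0.49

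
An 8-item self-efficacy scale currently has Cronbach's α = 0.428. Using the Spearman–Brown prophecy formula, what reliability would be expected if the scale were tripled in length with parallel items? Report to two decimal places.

predicted reliability = 0.69

Length factor m = 3
α' = m·α / (1 + (m−1)·α)
   = 3 × 0.428 / (1 + (3 − 1) × 0.428)
   = 1.2840 / 1.8560 = 0.69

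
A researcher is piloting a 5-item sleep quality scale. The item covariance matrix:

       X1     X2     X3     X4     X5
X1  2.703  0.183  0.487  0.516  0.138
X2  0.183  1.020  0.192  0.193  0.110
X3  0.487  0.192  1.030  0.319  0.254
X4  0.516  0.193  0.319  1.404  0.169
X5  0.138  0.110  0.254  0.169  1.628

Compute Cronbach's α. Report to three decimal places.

Σσᵢ² = 2.703 + 1.020 + 1.030 + 1.404 + 1.628 = 7.785
Σ_{i<j} σ_ij = 2.561
σ²_T = 7.785 + 2 × 2.561 = 12.907
α = (k/(k−1))·(1 − Σσᵢ²/σ²_T) = (5/4)·(1 − 7.785/12.907) = 0.496

Cronbach's α = 0.496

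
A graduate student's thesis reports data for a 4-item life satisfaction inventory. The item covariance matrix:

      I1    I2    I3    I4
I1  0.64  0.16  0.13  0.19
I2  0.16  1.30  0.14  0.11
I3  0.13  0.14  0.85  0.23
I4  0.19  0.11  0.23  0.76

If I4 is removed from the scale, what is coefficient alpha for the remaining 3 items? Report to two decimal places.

α = 0.35

Remaining items: I1, I2, I3 (k = 3).
ΣVar(i) = 0.64 + 1.30 + 0.85 = 2.79
σ²_total = 2.79 + 2 × 0.43 = 3.65
α (item deleted) = (3/2)·(1 − 2.79/3.65) = 0.35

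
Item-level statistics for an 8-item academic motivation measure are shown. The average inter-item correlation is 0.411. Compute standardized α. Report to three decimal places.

Standardized α = k·r̄ / (1 + (k−1)·r̄) = 8 × 0.411 / (1 + 7 × 0.411)
  = 3.2880 / 3.8770 = 0.848

α = 0.848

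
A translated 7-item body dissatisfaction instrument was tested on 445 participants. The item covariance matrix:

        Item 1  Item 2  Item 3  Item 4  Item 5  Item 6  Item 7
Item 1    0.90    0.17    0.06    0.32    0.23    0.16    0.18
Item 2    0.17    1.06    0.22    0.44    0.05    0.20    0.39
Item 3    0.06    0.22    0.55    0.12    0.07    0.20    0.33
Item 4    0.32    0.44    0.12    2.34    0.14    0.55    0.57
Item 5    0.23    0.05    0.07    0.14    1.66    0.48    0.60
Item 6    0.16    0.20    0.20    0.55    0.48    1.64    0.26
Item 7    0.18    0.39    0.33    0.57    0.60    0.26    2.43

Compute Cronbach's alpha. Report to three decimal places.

Σσᵢ² = 0.90 + 1.06 + 0.55 + 2.34 + 1.66 + 1.64 + 2.43 = 10.58
Sum of the distinct covariances = 5.74
Var(T) = 10.58 + 2 × 5.74 = 22.06
α = (k/(k−1))·(1 − Σσᵢ²/Var(T)) = (7/6)·(1 − 10.58/22.06) = 0.607

Cronbach's alpha = 0.607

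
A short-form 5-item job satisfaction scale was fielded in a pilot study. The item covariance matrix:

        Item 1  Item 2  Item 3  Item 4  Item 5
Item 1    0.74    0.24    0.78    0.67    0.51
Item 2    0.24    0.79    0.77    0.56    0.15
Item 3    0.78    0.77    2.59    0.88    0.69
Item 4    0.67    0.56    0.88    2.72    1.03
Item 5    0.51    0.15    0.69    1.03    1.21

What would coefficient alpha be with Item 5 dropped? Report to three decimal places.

coefficient alpha = 0.710

Remaining items: Item 1, Item 2, Item 3, Item 4 (k = 4).
sum of item variances = 0.74 + 0.79 + 2.59 + 2.72 = 6.84
total variance = 6.84 + 2 × 3.90 = 14.64
α (item deleted) = (4/3)·(1 − 6.84/14.64) = 0.710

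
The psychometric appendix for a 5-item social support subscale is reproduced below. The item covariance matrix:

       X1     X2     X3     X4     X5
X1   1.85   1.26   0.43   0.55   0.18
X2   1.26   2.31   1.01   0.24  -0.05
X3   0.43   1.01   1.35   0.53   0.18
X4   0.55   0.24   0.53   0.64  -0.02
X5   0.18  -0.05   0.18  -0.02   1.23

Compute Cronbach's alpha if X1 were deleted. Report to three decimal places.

Cronbach's alpha = 0.541

Remaining items: X2, X3, X4, X5 (k = 4).
sum of item variances = 2.31 + 1.35 + 0.64 + 1.23 = 5.53
σ²_total = 5.53 + 2 × 1.89 = 9.31
α (item deleted) = (4/3)·(1 − 5.53/9.31) = 0.541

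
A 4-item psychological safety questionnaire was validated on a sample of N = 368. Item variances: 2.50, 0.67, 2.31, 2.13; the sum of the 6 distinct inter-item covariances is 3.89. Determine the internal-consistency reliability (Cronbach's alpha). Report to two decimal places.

α = 0.67

Σσ²ᵢ = 2.50 + 0.67 + 2.31 + 2.13 = 7.61
Sum of distinct covariances = 3.89
σ²_T = Σσ²ᵢ + 2·Σcov = 7.61 + 2 × 3.89 = 15.39
α = (4/3)·(1 − 7.61/15.39) = 0.67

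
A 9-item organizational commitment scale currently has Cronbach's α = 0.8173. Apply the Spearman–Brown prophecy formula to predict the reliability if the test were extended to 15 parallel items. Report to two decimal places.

predicted reliability = 0.88

Length factor m = 15/9 = 1.6667
α' = m·α / (1 + (m−1)·α)
   = 15/9 × 0.8173 / (1 + (15/9 − 1) × 0.8173)
   = 1.3622 / 1.5449 = 0.88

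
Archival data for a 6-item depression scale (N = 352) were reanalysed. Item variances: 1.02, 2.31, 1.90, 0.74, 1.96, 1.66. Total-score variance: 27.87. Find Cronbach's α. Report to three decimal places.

α = 0.787

Σσᵢ² = 1.02 + 2.31 + 1.90 + 0.74 + 1.96 + 1.66 = 9.59
α = (k/(k−1))·(1 − Σσᵢ²/σ²_total) = (6/5)·(1 − 9.59/27.87) = 0.787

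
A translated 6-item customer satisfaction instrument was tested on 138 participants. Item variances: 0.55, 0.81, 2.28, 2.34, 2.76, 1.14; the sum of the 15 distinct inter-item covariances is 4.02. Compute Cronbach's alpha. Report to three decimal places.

α = 0.538

sum of item variances = 0.55 + 0.81 + 2.28 + 2.34 + 2.76 + 1.14 = 9.88
Sum of distinct covariances = 4.02
σ²_total = sum of item variances + 2·Σcov = 9.88 + 2 × 4.02 = 17.92
α = (6/5)·(1 − 9.88/17.92) = 0.538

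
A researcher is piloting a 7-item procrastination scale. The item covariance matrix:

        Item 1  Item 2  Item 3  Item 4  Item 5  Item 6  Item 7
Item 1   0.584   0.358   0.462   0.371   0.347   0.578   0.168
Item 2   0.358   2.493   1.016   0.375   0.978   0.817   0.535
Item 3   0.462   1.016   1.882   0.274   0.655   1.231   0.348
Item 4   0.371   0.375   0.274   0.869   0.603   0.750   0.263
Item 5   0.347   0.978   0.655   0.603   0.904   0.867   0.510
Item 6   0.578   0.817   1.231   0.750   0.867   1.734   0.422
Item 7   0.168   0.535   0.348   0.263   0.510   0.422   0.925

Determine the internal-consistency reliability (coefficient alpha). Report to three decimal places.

Σσ²ᵢ = 0.584 + 2.493 + 1.882 + 0.869 + 0.904 + 1.734 + 0.925 = 9.391
Sum of the distinct covariances = 11.928
σ²_total = 9.391 + 2 × 11.928 = 33.247
α = (k/(k−1))·(1 − Σσ²ᵢ/σ²_total) = (7/6)·(1 − 9.391/33.247) = 0.837

coefficient alpha = 0.837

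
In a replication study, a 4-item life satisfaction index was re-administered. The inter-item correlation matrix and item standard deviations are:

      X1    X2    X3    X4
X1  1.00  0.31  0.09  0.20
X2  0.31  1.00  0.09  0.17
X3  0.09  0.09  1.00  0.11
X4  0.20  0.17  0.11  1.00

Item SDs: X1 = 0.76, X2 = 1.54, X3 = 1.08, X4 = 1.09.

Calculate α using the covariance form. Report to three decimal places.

α = 0.407

Σσ²ᵢ = 0.76² + 1.54² + 1.08² + 1.09² = 5.3037
Covariances σ_ij = r_ij · s_i · s_j:
  σ(X1,X2) = 0.31 × 0.76 × 1.54 = 0.3628
  σ(X1,X3) = 0.09 × 0.76 × 1.08 = 0.0739
  σ(X1,X4) = 0.20 × 0.76 × 1.09 = 0.1657
  σ(X2,X3) = 0.09 × 1.54 × 1.08 = 0.1497
  σ(X2,X4) = 0.17 × 1.54 × 1.09 = 0.2854
  σ(X3,X4) = 0.11 × 1.08 × 1.09 = 0.1295
σ²_T = Σσ²ᵢ + 2·Σσ_ij = 5.3037 + 2 × 1.1670 = 7.6377
α = (4/3)·(1 − 5.3037/7.6377) = 0.407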